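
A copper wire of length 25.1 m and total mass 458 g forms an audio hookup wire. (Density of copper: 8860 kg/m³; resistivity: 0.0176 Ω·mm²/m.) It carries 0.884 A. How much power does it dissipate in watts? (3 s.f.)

ρ = 0.0176 Ω·mm²/m = 1.76×10^-8 Ω·m
A = m/(density·L) = 0.458/(8860×25.1) = 2.0595e-06 m²
R = ρL/A = (1.76×10^-8)(25.1)/(2.0595e-06) = 0.2145 Ω
P = I²R = (0.884)² × 0.2145 = 0.168 W

0.168 W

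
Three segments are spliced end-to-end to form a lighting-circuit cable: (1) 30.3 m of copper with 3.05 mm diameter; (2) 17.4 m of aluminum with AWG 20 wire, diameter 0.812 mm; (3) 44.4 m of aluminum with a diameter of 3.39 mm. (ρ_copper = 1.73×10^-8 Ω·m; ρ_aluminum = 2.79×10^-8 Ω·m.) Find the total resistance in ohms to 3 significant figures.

Seg 1: A = π(d/2)² = π(1.5250e-03 m)² = 7.306e-06 m²
R_1 = (1.73×10^-8)(30.3)/(7.306e-06) = 0.07175 Ω
Seg 2: A = π(0.812/2 mm)² = π(4.0600e-04 m)² = 5.178e-07 m²
R_2 = (2.79×10^-8)(17.4)/(5.178e-07) = 0.9375 Ω
Seg 3: A = π(d/2)² = π(1.6950e-03 m)² = 9.026e-06 m²
R_3 = (2.79×10^-8)(44.4)/(9.026e-06) = 0.1372 Ω
R_total = R_1 + R_2 + R_3 = 1.15 Ω

1.15 Ω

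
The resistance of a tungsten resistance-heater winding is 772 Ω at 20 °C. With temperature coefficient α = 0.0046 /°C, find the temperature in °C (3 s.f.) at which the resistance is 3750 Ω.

R = R₀(1 + α(T − T₀)) ⇒ T = T₀ + (R/R₀ − 1)/α
T = 20 + (3750/772 − 1)/0.0046 = 20 + (3.858)/0.0046 = 859 °C

859 °C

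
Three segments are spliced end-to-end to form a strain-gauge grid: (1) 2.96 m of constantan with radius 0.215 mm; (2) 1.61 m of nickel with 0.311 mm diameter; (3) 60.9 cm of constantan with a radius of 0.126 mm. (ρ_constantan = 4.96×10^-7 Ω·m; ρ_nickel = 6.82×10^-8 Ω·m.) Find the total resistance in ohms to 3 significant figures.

Seg 1: A = πr² = π(2.1500e-04 m)² = 1.452e-07 m²
R_1 = (4.96×10^-7)(2.96)/(1.452e-07) = 10.11 Ω
Seg 2: A = π(d/2)² = π(1.5550e-04 m)² = 7.596e-08 m²
R_2 = (6.82×10^-8)(1.61)/(7.596e-08) = 1.445 Ω
Seg 3: A = πr² = π(1.2600e-04 m)² = 4.988e-08 m²
R_3 = (4.96×10^-7)(0.609)/(4.988e-08) = 6.056 Ω
R_total = R_1 + R_2 + R_3 = 17.6 Ω

17.6 Ω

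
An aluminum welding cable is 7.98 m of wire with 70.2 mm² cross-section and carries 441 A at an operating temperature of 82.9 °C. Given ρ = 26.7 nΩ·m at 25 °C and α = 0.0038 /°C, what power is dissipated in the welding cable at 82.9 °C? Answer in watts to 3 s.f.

720 W

ρ = 26.7 nΩ·m = 2.67×10^-8 Ω·m
A = 70.2 mm² = 7.020e-05 m²
R₍25₎ = ρL/A = (2.67×10^-8)(7.98)/(7.020e-05) = 0.003035 Ω
R₍82.9₎ = R₍25₎(1 + αΔT) = 0.003035 × (1 + 0.0038×57.9) = 0.003703 Ω
P = I²R = (441)² × 0.003703 = 720 W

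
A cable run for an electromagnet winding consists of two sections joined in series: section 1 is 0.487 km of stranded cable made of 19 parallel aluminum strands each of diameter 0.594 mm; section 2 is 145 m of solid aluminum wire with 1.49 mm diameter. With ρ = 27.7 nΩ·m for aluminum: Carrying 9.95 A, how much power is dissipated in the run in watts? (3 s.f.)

482 W

ρ = 27.7 nΩ·m = 2.77×10^-8 Ω·m
Section 1: A_strand = π(2.9700e-04)² = 2.771e-07 m²; R₁ = ρL/(N·A_s) = (2.77×10^-8)(487)/(19×2.771e-07) = 2.562 Ω
Section 2: A = π(d/2)² = π(7.4500e-04 m)² = 1.744e-06 m²
R₂ = (2.77×10^-8)(145)/(1.744e-06) = 2.303 Ω
R = R₁ + R₂ = 4.866 Ω
P = I²R = (9.95)² × 4.866 = 482 W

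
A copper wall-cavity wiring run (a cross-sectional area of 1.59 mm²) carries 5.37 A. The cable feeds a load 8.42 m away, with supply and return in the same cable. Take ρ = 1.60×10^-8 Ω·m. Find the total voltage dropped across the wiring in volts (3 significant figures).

0.910 V

A = 1.59 mm² = 1.590e-06 m²
Total conductor length (both ways) L = 2 × 8.42 = 16.84 m
R = ρL/A = (1.60×10^-8)(16.84)/(1.590e-06) = 0.1695 Ω
V = IR = 5.37 × 0.1695 = 0.910 V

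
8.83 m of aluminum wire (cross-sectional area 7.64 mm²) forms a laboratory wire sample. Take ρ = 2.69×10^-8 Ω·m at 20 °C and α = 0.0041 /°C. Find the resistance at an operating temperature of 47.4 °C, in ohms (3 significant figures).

A = 7.64 mm² = 7.640e-06 m²
R₍20°C₎ = ρL/A = (2.69×10^-8)(8.83)/(7.640e-06) = 0.03109 Ω
R = R₀(1 + αΔT) = 0.03109(1 + 0.0041×27.4) = 0.0346 Ω

0.0346 Ω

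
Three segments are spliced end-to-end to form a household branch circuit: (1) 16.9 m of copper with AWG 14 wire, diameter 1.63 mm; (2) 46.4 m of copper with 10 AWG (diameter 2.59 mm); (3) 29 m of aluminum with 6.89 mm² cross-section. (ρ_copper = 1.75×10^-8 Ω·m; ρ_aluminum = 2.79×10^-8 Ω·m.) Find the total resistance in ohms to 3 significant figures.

Seg 1: A = π(1.63/2 mm)² = π(8.1500e-04 m)² = 2.087e-06 m²
R_1 = (1.75×10^-8)(16.9)/(2.087e-06) = 0.1417 Ω
Seg 2: A = π(2.59/2 mm)² = π(1.2950e-03 m)² = 5.269e-06 m²
R_2 = (1.75×10^-8)(46.4)/(5.269e-06) = 0.1541 Ω
Seg 3: A = 6.89 mm² = 6.890e-06 m²
R_3 = (2.79×10^-8)(29)/(6.890e-06) = 0.1174 Ω
R_total = R_1 + R_2 + R_3 = 0.413 Ω

0.413 Ω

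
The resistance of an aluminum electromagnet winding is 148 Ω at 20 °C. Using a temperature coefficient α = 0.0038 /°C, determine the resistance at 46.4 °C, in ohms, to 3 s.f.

ΔT = 46.4 − 20 = 26.4 °C
R = R₀(1 + αΔT) = 148 × (1 + 0.0038×26.4) = 148 × 1.1 = 163 Ω

163 Ω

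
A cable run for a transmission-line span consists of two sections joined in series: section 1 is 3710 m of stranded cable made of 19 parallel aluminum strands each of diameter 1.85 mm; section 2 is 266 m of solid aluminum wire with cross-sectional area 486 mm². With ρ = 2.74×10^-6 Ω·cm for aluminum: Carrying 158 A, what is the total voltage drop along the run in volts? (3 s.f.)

ρ = 2.74×10^-6 Ω·cm = 2.74×10^-8 Ω·m
Section 1: A_strand = π(9.2500e-04)² = 2.688e-06 m²; R₁ = ρL/(N·A_s) = (2.74×10^-8)(3710)/(19×2.688e-06) = 1.99 Ω
Section 2: A = 486 mm² = 4.860e-04 m²
R₂ = (2.74×10^-8)(266)/(4.860e-04) = 0.015 Ω
R = R₁ + R₂ = 2.005 Ω
V = IR = 158 × 2.005 = 317 V

317 V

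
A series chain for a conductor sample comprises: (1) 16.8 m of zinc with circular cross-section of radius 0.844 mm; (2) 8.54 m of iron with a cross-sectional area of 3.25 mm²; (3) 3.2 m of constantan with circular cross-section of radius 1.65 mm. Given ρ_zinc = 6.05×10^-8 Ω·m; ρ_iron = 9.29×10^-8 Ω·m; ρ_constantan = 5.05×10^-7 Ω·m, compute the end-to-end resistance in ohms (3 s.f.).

0.887 Ω

Seg 1: A = πr² = π(8.4400e-04 m)² = 2.238e-06 m²
R_1 = (6.05×10^-8)(16.8)/(2.238e-06) = 0.4542 Ω
Seg 2: A = 3.25 mm² = 3.250e-06 m²
R_2 = (9.29×10^-8)(8.54)/(3.250e-06) = 0.2441 Ω
Seg 3: A = πr² = π(1.6500e-03 m)² = 8.553e-06 m²
R_3 = (5.05×10^-7)(3.2)/(8.553e-06) = 0.1889 Ω
R_total = R_1 + R_2 + R_3 = 0.887 Ω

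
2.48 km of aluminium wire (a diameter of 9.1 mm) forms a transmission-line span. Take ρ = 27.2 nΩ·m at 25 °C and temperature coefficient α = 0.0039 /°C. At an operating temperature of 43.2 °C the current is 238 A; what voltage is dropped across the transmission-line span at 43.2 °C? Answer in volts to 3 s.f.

ρ = 27.2 nΩ·m = 2.72×10^-8 Ω·m
A = π(d/2)² = π(4.5500e-03 m)² = 6.504e-05 m²
R₍25₎ = ρL/A = (2.72×10^-8)(2480)/(6.504e-05) = 1.037 Ω
R₍43.2₎ = R₍25₎(1 + αΔT) = 1.037 × (1 + 0.0039×18.2) = 1.111 Ω
V = IR = 238 × 1.111 = 264 V

264 V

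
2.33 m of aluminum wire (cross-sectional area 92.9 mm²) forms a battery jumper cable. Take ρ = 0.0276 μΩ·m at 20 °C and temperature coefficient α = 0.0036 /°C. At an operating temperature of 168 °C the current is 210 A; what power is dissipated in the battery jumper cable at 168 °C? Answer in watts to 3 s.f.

ρ = 0.0276 μΩ·m = 2.76×10^-8 Ω·m
A = 92.9 mm² = 9.290e-05 m²
R₍20₎ = ρL/A = (2.76×10^-8)(2.33)/(9.290e-05) = 6.922×10^-4 Ω
R₍168₎ = R₍20₎(1 + αΔT) = 6.922×10^-4 × (1 + 0.0036×148) = 0.001061 Ω
P = I²R = (210)² × 0.001061 = 46.8 W

46.8 W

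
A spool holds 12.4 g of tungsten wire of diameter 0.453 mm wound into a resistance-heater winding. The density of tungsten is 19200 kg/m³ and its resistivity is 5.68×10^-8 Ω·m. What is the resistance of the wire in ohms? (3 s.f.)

A = π(d/2)² = π(2.2650e-04 m)² = 1.6117e-07 m²
L = m/(density·A) = 0.0124/(19200×1.6117e-07) = 4.007 m
R = ρL/A = (5.68×10^-8)(4.007)/(1.6117e-07) = 1.41 Ω

1.41 Ω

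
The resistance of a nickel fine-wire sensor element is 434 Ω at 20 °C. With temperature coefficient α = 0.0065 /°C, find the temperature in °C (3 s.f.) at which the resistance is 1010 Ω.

R = R₀(1 + α(T − T₀)) ⇒ T = T₀ + (R/R₀ − 1)/α
T = 20 + (1010/434 − 1)/0.0065 = 20 + (1.327)/0.0065 = 224 °C

224 °C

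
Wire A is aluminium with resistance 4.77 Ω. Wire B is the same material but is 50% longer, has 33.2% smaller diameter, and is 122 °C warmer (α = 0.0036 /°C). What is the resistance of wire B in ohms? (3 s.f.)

R ∝ ρL/d² with ρ ∝ (1+αΔT), so R_B/R_A = (1 + 50/100) × (1 − 33.2/100)⁻² × (1 + 0.0036×122)
= 1.5 × 2.241 × 1.439 = 4.838
R_B = 4.838 × 4.77 = 23.1 Ω

23.1 Ω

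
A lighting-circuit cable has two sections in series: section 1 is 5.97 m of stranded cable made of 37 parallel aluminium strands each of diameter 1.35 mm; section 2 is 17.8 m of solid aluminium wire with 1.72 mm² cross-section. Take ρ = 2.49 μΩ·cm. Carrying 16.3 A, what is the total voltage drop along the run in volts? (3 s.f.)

ρ = 2.49 μΩ·cm = 2.49×10^-8 Ω·m
Section 1: A_strand = π(6.7500e-04)² = 1.431e-06 m²; R₁ = ρL/(N·A_s) = (2.49×10^-8)(5.97)/(37×1.431e-06) = 0.002807 Ω
Section 2: A = 1.72 mm² = 1.720e-06 m²
R₂ = (2.49×10^-8)(17.8)/(1.720e-06) = 0.2577 Ω
R = R₁ + R₂ = 0.2605 Ω
V = IR = 16.3 × 0.2605 = 4.25 V

4.25 V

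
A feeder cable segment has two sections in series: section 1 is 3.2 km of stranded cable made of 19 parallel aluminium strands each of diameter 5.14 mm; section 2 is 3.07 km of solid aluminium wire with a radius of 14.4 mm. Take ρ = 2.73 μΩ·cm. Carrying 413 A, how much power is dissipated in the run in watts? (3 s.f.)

ρ = 2.73 μΩ·cm = 2.73×10^-8 Ω·m
Section 1: A_strand = π(2.5700e-03)² = 2.075e-05 m²; R₁ = ρL/(N·A_s) = (2.73×10^-8)(3200)/(19×2.075e-05) = 0.2216 Ω
Section 2: A = πr² = π(1.4400e-02 m)² = 6.514e-04 m²
R₂ = (2.73×10^-8)(3070)/(6.514e-04) = 0.1287 Ω
R = R₁ + R₂ = 0.3502 Ω
P = I²R = (413)² × 0.3502 = 59700 W

59700 W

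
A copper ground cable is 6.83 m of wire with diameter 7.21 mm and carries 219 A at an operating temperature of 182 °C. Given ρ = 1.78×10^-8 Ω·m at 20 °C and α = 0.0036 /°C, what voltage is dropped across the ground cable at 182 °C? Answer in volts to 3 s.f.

A = π(d/2)² = π(3.6050e-03 m)² = 4.083e-05 m²
R₍20₎ = ρL/A = (1.78×10^-8)(6.83)/(4.083e-05) = 0.002978 Ω
R₍182₎ = R₍20₎(1 + αΔT) = 0.002978 × (1 + 0.0036×162) = 0.004714 Ω
V = IR = 219 × 0.004714 = 1.03 V

1.03 V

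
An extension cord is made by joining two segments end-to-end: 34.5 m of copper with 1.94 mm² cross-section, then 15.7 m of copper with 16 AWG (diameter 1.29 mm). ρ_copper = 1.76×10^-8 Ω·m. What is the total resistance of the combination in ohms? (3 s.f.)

0.524 Ω

Segment 1: A = 1.94 mm² = 1.940e-06 m²
R₁ = ρL/A = (1.76×10^-8)(34.5)/(1.940e-06) = 0.313 Ω
Segment 2: A = π(1.29/2 mm)² = π(6.4500e-04 m)² = 1.307e-06 m²
R₂ = (1.76×10^-8)(15.7)/(1.307e-06) = 0.2114 Ω
R = R₁ + R₂ = 0.524 Ω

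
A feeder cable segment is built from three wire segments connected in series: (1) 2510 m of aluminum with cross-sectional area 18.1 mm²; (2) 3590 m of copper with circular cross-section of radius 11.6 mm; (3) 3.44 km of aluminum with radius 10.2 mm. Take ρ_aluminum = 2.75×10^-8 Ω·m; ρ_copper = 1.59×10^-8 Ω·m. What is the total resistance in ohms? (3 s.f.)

4.24 Ω

Seg 1: A = 18.1 mm² = 1.810e-05 m²
R_1 = (2.75×10^-8)(2510)/(1.810e-05) = 3.814 Ω
Seg 2: A = πr² = π(1.1600e-02 m)² = 4.227e-04 m²
R_2 = (1.59×10^-8)(3590)/(4.227e-04) = 0.135 Ω
Seg 3: A = πr² = π(1.0200e-02 m)² = 3.269e-04 m²
R_3 = (2.75×10^-8)(3440)/(3.269e-04) = 0.2894 Ω
R_total = R_1 + R_2 + R_3 = 4.24 Ω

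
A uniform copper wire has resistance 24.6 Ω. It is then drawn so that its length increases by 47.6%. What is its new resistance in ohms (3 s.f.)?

53.6 Ω

k = 1 + 47.6/100 = 1.476; volume constant ⇒ A' = A/k, so R' = k²R.
R' = 2.179 × 24.6 = 53.6 Ω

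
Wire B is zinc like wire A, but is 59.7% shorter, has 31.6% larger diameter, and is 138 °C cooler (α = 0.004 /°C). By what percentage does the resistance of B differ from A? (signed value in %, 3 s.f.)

-89.6%

R ∝ ρL/d² with ρ ∝ (1+αΔT), so R_B/R_A = (1 − 59.7/100) × (1 + 31.6/100)⁻² × (1 − 0.004×138)
= 0.403 × 0.5774 × 0.448 = 0.1042
(R_B − R_A)/R_A = 0.1042 − 1 = -89.6%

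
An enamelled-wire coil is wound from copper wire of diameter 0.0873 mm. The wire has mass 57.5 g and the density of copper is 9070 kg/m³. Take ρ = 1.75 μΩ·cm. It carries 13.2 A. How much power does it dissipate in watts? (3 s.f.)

ρ = 1.75 μΩ·cm = 1.75×10^-8 Ω·m
A = π(d/2)² = π(4.3650e-05 m)² = 5.9857e-09 m²
L = m/(density·A) = 0.0575/(9070×5.9857e-09) = 1059 m
R = ρL/A = (1.75×10^-8)(1059)/(5.9857e-09) = 3096 Ω
P = I²R = (13.2)² × 3096 = 5.40×10^5 W

5.40×10^5 W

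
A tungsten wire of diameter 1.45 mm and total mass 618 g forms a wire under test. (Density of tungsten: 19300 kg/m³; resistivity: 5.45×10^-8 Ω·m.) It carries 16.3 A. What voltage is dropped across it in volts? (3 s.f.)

10.4 V

A = π(d/2)² = π(7.2500e-04 m)² = 1.6513e-06 m²
L = m/(density·A) = 0.618/(19300×1.6513e-06) = 19.39 m
R = ρL/A = (5.45×10^-8)(19.39)/(1.6513e-06) = 0.64 Ω
V = IR = 16.3 × 0.64 = 10.4 V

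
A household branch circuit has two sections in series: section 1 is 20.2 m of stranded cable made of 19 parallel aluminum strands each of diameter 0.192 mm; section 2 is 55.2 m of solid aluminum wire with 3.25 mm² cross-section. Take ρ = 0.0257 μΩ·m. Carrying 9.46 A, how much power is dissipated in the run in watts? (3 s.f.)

124 W

ρ = 0.0257 μΩ·m = 2.57×10^-8 Ω·m
Section 1: A_strand = π(9.6000e-05)² = 2.895e-08 m²; R₁ = ρL/(N·A_s) = (2.57×10^-8)(20.2)/(19×2.895e-08) = 0.9437 Ω
Section 2: A = 3.25 mm² = 3.250e-06 m²
R₂ = (2.57×10^-8)(55.2)/(3.250e-06) = 0.4365 Ω
R = R₁ + R₂ = 1.38 Ω
P = I²R = (9.46)² × 1.38 = 124 W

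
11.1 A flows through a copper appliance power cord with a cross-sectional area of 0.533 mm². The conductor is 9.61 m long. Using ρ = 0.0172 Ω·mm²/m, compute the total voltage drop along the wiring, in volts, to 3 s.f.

ρ = 0.0172 Ω·mm²/m = 1.72×10^-8 Ω·m
A = 0.533 mm² = 5.330e-07 m²
R = ρL/A = (1.72×10^-8)(9.61)/(5.330e-07) = 0.3101 Ω
V = IR = 11.1 × 0.3101 = 3.44 V

3.44 V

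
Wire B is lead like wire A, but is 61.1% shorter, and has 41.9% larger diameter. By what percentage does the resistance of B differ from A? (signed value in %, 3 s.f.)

R ∝ L/d², so R_B/R_A = (1 − 61.1/100) × (1 + 41.9/100)⁻²
= 0.389 × 0.4966 = 0.1932
(R_B − R_A)/R_A = 0.1932 − 1 = -80.7%

-80.7%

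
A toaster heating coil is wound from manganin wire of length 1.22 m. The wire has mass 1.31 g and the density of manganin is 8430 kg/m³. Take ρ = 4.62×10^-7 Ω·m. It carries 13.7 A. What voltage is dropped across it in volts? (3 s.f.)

A = m/(density·L) = 0.00131/(8430×1.22) = 1.2737e-07 m²
R = ρL/A = (4.62×10^-7)(1.22)/(1.2737e-07) = 4.425 Ω
V = IR = 13.7 × 4.425 = 60.6 V

60.6 V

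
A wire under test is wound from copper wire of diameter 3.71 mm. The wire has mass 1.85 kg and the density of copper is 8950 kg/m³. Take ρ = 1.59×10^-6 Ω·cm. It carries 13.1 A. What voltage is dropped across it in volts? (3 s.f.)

0.368 V

ρ = 1.59×10^-6 Ω·cm = 1.59×10^-8 Ω·m
A = π(d/2)² = π(1.8550e-03 m)² = 1.0810e-05 m²
L = m/(density·A) = 1.85/(8950×1.0810e-05) = 19.12 m
R = ρL/A = (1.59×10^-8)(19.12)/(1.0810e-05) = 0.02812 Ω
V = IR = 13.1 × 0.02812 = 0.368 V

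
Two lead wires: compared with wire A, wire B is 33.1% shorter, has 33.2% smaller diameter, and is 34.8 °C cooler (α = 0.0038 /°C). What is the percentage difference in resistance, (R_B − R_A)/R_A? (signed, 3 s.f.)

R ∝ ρL/d² with ρ ∝ (1+αΔT), so R_B/R_A = (1 − 33.1/100) × (1 − 33.2/100)⁻² × (1 − 0.0038×34.8)
= 0.669 × 2.241 × 0.8678 = 1.301
(R_B − R_A)/R_A = 1.301 − 1 = 30.1%

30.1%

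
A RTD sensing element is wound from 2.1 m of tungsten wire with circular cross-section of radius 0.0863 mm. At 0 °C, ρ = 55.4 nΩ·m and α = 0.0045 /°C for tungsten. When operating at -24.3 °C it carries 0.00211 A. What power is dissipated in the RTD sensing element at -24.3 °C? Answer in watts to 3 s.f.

ρ = 55.4 nΩ·m = 5.54×10^-8 Ω·m
A = πr² = π(8.6300e-05 m)² = 2.340e-08 m²
R₍0₎ = ρL/A = (5.54×10^-8)(2.1)/(2.340e-08) = 4.972 Ω
R₍-24.3₎ = R₍0₎(1 + αΔT) = 4.972 × (1 + 0.0045×-24.3) = 4.429 Ω
P = I²R = (0.00211)² × 4.429 = 1.97×10^-5 W

1.97×10^-5 W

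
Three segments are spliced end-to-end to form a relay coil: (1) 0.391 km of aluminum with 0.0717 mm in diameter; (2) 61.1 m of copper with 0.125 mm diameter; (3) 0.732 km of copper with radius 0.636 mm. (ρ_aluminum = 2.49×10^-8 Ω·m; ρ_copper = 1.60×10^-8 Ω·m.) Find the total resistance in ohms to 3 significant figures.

2500 Ω

Seg 1: A = π(d/2)² = π(3.5850e-05 m)² = 4.038e-09 m²
R_1 = (2.49×10^-8)(391)/(4.038e-09) = 2411 Ω
Seg 2: A = π(d/2)² = π(6.2500e-05 m)² = 1.227e-08 m²
R_2 = (1.60×10^-8)(61.1)/(1.227e-08) = 79.66 Ω
Seg 3: A = πr² = π(6.3600e-04 m)² = 1.271e-06 m²
R_3 = (1.60×10^-8)(732)/(1.271e-06) = 9.217 Ω
R_total = R_1 + R_2 + R_3 = 2500 Ω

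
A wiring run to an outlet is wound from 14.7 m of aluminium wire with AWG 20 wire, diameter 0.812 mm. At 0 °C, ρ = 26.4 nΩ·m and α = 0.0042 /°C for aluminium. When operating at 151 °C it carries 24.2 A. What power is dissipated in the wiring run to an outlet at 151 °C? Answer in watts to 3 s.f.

717 W

ρ = 26.4 nΩ·m = 2.64×10^-8 Ω·m
A = π(0.812/2 mm)² = π(4.0600e-04 m)² = 5.178e-07 m²
R₍0₎ = ρL/A = (2.64×10^-8)(14.7)/(5.178e-07) = 0.7494 Ω
R₍151₎ = R₍0₎(1 + αΔT) = 0.7494 × (1 + 0.0042×151) = 1.225 Ω
P = I²R = (24.2)² × 1.225 = 717 W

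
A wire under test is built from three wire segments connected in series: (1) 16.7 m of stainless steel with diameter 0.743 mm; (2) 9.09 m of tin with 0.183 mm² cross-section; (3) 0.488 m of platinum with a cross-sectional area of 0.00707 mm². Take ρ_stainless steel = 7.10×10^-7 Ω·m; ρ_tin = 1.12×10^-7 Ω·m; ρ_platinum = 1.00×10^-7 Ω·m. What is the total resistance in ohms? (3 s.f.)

Seg 1: A = π(d/2)² = π(3.7150e-04 m)² = 4.336e-07 m²
R_1 = (7.10×10^-7)(16.7)/(4.336e-07) = 27.35 Ω
Seg 2: A = 0.183 mm² = 1.830e-07 m²
R_2 = (1.12×10^-7)(9.09)/(1.830e-07) = 5.563 Ω
Seg 3: A = 0.00707 mm² = 7.070e-09 m²
R_3 = (1.00×10^-7)(0.488)/(7.070e-09) = 6.902 Ω
R_total = R_1 + R_2 + R_3 = 39.8 Ω

39.8 Ω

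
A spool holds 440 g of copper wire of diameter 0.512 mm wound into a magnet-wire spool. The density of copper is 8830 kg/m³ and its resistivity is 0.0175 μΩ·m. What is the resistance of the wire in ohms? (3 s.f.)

20.6 Ω

ρ = 0.0175 μΩ·m = 1.75×10^-8 Ω·m
A = π(d/2)² = π(2.5600e-04 m)² = 2.0589e-07 m²
L = m/(density·A) = 0.44/(8830×2.0589e-07) = 242 m
R = ρL/A = (1.75×10^-8)(242)/(2.0589e-07) = 20.6 Ω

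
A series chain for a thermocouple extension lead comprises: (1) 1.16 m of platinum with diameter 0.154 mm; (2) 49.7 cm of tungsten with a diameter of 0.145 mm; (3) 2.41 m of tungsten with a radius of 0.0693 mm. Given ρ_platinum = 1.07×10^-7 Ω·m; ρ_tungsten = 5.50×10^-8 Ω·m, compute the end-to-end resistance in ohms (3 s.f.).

Seg 1: A = π(d/2)² = π(7.7000e-05 m)² = 1.863e-08 m²
R_1 = (1.07×10^-7)(1.16)/(1.863e-08) = 6.664 Ω
Seg 2: A = π(d/2)² = π(7.2500e-05 m)² = 1.651e-08 m²
R_2 = (5.50×10^-8)(0.497)/(1.651e-08) = 1.655 Ω
Seg 3: A = πr² = π(6.9300e-05 m)² = 1.509e-08 m²
R_3 = (5.50×10^-8)(2.41)/(1.509e-08) = 8.785 Ω
R_total = R_1 + R_2 + R_3 = 17.1 Ω

17.1 Ω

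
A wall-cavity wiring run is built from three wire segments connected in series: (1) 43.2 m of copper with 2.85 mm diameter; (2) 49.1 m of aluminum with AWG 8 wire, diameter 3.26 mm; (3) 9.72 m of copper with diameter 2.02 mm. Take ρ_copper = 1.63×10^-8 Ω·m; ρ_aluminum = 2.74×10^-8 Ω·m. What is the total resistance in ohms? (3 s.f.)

Seg 1: A = π(d/2)² = π(1.4250e-03 m)² = 6.379e-06 m²
R_1 = (1.63×10^-8)(43.2)/(6.379e-06) = 0.1104 Ω
Seg 2: A = π(3.26/2 mm)² = π(1.6300e-03 m)² = 8.347e-06 m²
R_2 = (2.74×10^-8)(49.1)/(8.347e-06) = 0.1612 Ω
Seg 3: A = π(d/2)² = π(1.0100e-03 m)² = 3.205e-06 m²
R_3 = (1.63×10^-8)(9.72)/(3.205e-06) = 0.04944 Ω
R_total = R_1 + R_2 + R_3 = 0.321 Ω

0.321 Ω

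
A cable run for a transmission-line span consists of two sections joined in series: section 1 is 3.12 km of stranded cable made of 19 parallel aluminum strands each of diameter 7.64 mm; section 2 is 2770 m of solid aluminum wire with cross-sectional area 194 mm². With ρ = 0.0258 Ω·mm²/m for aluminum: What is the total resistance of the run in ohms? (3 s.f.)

ρ = 0.0258 Ω·mm²/m = 2.58×10^-8 Ω·m
Section 1: A_strand = π(3.8200e-03)² = 4.584e-05 m²; R₁ = ρL/(N·A_s) = (2.58×10^-8)(3120)/(19×4.584e-05) = 0.09242 Ω
Section 2: A = 194 mm² = 1.940e-04 m²
R₂ = (2.58×10^-8)(2770)/(1.940e-04) = 0.3684 Ω
R = R₁ + R₂ = 0.461 Ω

0.461 Ω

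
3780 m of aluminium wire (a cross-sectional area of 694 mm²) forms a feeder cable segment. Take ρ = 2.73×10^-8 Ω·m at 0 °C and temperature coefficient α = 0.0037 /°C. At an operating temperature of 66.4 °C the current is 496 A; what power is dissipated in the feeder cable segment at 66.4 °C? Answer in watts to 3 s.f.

A = 694 mm² = 6.940e-04 m²
R₍0₎ = ρL/A = (2.73×10^-8)(3780)/(6.940e-04) = 0.1487 Ω
R₍66.4₎ = R₍0₎(1 + αΔT) = 0.1487 × (1 + 0.0037×66.4) = 0.1852 Ω
P = I²R = (496)² × 0.1852 = 45600 W

45600 W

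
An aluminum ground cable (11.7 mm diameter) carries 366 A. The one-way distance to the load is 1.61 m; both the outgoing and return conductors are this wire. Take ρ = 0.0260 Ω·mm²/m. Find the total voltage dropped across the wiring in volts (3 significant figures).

0.285 V

ρ = 0.0260 Ω·mm²/m = 2.60×10^-8 Ω·m
A = π(d/2)² = π(5.8500e-03 m)² = 1.075e-04 m²
Total conductor length (both ways) L = 2 × 1.61 = 3.22 m
R = ρL/A = (2.60×10^-8)(3.22)/(1.075e-04) = 7.787×10^-4 Ω
V = IR = 366 × 7.787×10^-4 = 0.285 V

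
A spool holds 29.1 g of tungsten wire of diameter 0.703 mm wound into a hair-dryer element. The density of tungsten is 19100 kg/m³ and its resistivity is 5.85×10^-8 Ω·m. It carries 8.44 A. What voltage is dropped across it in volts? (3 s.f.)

A = π(d/2)² = π(3.5150e-04 m)² = 3.8815e-07 m²
L = m/(density·A) = 0.0291/(19100×3.8815e-07) = 3.925 m
R = ρL/A = (5.85×10^-8)(3.925)/(3.8815e-07) = 0.5916 Ω
V = IR = 8.44 × 0.5916 = 4.99 V

4.99 V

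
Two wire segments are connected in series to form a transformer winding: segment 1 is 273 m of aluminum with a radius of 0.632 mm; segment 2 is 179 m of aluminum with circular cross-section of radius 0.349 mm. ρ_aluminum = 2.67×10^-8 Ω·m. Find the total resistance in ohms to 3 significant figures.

Segment 1: A = πr² = π(6.3200e-04 m)² = 1.255e-06 m²
R₁ = ρL/A = (2.67×10^-8)(273)/(1.255e-06) = 5.809 Ω
Segment 2: A = πr² = π(3.4900e-04 m)² = 3.826e-07 m²
R₂ = (2.67×10^-8)(179)/(3.826e-07) = 12.49 Ω
R = R₁ + R₂ = 18.3 Ω

18.3 Ω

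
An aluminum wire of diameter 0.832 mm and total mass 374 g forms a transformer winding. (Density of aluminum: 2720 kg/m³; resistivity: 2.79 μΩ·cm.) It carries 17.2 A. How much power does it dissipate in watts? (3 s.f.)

ρ = 2.79 μΩ·cm = 2.79×10^-8 Ω·m
A = π(d/2)² = π(4.1600e-04 m)² = 5.4367e-07 m²
L = m/(density·A) = 0.374/(2720×5.4367e-07) = 252.9 m
R = ρL/A = (2.79×10^-8)(252.9)/(5.4367e-07) = 12.98 Ω
P = I²R = (17.2)² × 12.98 = 3840 W

3840 W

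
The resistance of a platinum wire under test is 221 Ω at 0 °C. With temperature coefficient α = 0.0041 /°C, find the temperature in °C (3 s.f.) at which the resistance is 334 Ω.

125 °C

R = R₀(1 + α(T − T₀)) ⇒ T = T₀ + (R/R₀ − 1)/α
T = 0 + (334/221 − 1)/0.0041 = 0 + (0.5113)/0.0041 = 125 °C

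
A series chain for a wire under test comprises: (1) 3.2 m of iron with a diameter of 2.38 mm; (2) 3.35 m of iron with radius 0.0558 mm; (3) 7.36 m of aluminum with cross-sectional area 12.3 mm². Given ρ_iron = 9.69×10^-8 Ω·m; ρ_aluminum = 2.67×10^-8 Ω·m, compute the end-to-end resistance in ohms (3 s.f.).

33.3 Ω

Seg 1: A = π(d/2)² = π(1.1900e-03 m)² = 4.449e-06 m²
R_1 = (9.69×10^-8)(3.2)/(4.449e-06) = 0.0697 Ω
Seg 2: A = πr² = π(5.5800e-05 m)² = 9.782e-09 m²
R_2 = (9.69×10^-8)(3.35)/(9.782e-09) = 33.19 Ω
Seg 3: A = 12.3 mm² = 1.230e-05 m²
R_3 = (2.67×10^-8)(7.36)/(1.230e-05) = 0.01598 Ω
R_total = R_1 + R_2 + R_3 = 33.3 Ω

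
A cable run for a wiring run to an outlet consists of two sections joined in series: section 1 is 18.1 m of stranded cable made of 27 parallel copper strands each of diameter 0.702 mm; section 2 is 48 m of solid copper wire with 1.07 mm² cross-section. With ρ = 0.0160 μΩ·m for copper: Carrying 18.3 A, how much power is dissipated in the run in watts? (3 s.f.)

250 W

ρ = 0.0160 μΩ·m = 1.60×10^-8 Ω·m
Section 1: A_strand = π(3.5100e-04)² = 3.870e-07 m²; R₁ = ρL/(N·A_s) = (1.60×10^-8)(18.1)/(27×3.870e-07) = 0.02771 Ω
Section 2: A = 1.07 mm² = 1.070e-06 m²
R₂ = (1.60×10^-8)(48)/(1.070e-06) = 0.7178 Ω
R = R₁ + R₂ = 0.7455 Ω
P = I²R = (18.3)² × 0.7455 = 250 W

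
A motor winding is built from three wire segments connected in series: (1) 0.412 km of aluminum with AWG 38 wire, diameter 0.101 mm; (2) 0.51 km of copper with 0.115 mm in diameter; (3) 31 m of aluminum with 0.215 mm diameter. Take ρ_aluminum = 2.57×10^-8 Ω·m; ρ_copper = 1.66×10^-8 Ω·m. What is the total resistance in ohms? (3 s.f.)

2160 Ω

Seg 1: A = π(0.101/2 mm)² = π(5.0500e-05 m)² = 8.012e-09 m²
R_1 = (2.57×10^-8)(412)/(8.012e-09) = 1322 Ω
Seg 2: A = π(d/2)² = π(5.7500e-05 m)² = 1.039e-08 m²
R_2 = (1.66×10^-8)(510)/(1.039e-08) = 815.1 Ω
Seg 3: A = π(d/2)² = π(1.0750e-04 m)² = 3.631e-08 m²
R_3 = (2.57×10^-8)(31)/(3.631e-08) = 21.94 Ω
R_total = R_1 + R_2 + R_3 = 2160 Ω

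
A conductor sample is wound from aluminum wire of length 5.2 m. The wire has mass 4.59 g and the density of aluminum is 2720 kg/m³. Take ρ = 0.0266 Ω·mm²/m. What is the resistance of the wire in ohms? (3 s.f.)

ρ = 0.0266 Ω·mm²/m = 2.66×10^-8 Ω·m
A = m/(density·L) = 0.00459/(2720×5.2) = 3.2452e-07 m²
R = ρL/A = (2.66×10^-8)(5.2)/(3.2452e-07) = 0.426 Ω

0.426 Ω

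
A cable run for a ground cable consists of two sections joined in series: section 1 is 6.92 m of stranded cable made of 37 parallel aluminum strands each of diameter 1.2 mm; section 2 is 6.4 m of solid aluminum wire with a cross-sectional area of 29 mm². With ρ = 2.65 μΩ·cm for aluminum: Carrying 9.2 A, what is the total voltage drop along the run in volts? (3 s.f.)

ρ = 2.65 μΩ·cm = 2.65×10^-8 Ω·m
Section 1: A_strand = π(6.0000e-04)² = 1.131e-06 m²; R₁ = ρL/(N·A_s) = (2.65×10^-8)(6.92)/(37×1.131e-06) = 0.004382 Ω
Section 2: A = 29 mm² = 2.900e-05 m²
R₂ = (2.65×10^-8)(6.4)/(2.900e-05) = 0.005848 Ω
R = R₁ + R₂ = 0.01023 Ω
V = IR = 9.2 × 0.01023 = 0.0941 V

0.0941 V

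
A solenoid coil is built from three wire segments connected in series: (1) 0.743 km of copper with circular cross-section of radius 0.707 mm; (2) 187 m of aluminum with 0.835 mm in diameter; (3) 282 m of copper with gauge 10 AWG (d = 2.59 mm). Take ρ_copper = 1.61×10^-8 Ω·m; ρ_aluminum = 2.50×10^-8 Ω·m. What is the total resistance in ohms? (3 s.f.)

17.0 Ω

Seg 1: A = πr² = π(7.0700e-04 m)² = 1.570e-06 m²
R_1 = (1.61×10^-8)(743)/(1.570e-06) = 7.618 Ω
Seg 2: A = π(d/2)² = π(4.1750e-04 m)² = 5.476e-07 m²
R_2 = (2.50×10^-8)(187)/(5.476e-07) = 8.537 Ω
Seg 3: A = π(2.59/2 mm)² = π(1.2950e-03 m)² = 5.269e-06 m²
R_3 = (1.61×10^-8)(282)/(5.269e-06) = 0.8618 Ω
R_total = R_1 + R_2 + R_3 = 17.0 Ω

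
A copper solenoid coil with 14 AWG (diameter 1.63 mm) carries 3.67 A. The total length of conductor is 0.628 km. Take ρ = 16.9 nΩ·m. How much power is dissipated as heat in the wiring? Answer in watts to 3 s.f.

68.5 W

ρ = 16.9 nΩ·m = 1.69×10^-8 Ω·m
A = π(1.63/2 mm)² = π(8.1500e-04 m)² = 2.087e-06 m²
R = ρL/A = (1.69×10^-8)(628)/(2.087e-06) = 5.086 Ω
P = I²R = (3.67)² × 5.086 = 68.5 W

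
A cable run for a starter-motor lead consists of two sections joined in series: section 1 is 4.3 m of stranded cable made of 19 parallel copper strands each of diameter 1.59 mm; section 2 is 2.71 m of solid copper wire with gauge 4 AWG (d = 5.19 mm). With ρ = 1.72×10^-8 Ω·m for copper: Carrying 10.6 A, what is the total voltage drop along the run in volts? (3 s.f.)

Section 1: A_strand = π(7.9500e-04)² = 1.986e-06 m²; R₁ = ρL/(N·A_s) = (1.72×10^-8)(4.3)/(19×1.986e-06) = 0.00196 Ω
Section 2: A = π(5.19/2 mm)² = π(2.5950e-03 m)² = 2.116e-05 m²
R₂ = (1.72×10^-8)(2.71)/(2.116e-05) = 0.002203 Ω
R = R₁ + R₂ = 0.004164 Ω
V = IR = 10.6 × 0.004164 = 0.0441 V

0.0441 V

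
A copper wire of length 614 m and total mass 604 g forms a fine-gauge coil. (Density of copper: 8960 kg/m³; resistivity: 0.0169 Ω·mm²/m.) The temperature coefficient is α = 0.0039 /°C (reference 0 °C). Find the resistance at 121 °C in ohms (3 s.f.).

139 Ω

ρ = 0.0169 Ω·mm²/m = 1.69×10^-8 Ω·m
A = m/(density·L) = 0.604/(8960×614) = 1.0979e-07 m²
R = ρL/A = (1.69×10^-8)(614)/(1.0979e-07) = 94.51 Ω
R(121 °C) = 94.51 × (1 + 0.0039×121) = 139 Ω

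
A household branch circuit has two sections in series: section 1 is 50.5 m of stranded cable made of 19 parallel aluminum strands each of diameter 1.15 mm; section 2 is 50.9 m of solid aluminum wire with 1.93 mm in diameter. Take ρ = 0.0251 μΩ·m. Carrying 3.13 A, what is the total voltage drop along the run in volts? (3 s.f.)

ρ = 0.0251 μΩ·m = 2.51×10^-8 Ω·m
Section 1: A_strand = π(5.7500e-04)² = 1.039e-06 m²; R₁ = ρL/(N·A_s) = (2.51×10^-8)(50.5)/(19×1.039e-06) = 0.06423 Ω
Section 2: A = π(d/2)² = π(9.6500e-04 m)² = 2.926e-06 m²
R₂ = (2.51×10^-8)(50.9)/(2.926e-06) = 0.4367 Ω
R = R₁ + R₂ = 0.5009 Ω
V = IR = 3.13 × 0.5009 = 1.57 V

1.57 V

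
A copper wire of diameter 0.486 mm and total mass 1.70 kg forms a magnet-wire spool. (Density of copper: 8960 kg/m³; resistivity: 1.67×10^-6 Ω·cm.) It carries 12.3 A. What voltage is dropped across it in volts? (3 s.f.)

1130 V

ρ = 1.67×10^-6 Ω·cm = 1.67×10^-8 Ω·m
A = π(d/2)² = π(2.4300e-04 m)² = 1.8551e-07 m²
L = m/(density·A) = 1.7/(8960×1.8551e-07) = 1023 m
R = ρL/A = (1.67×10^-8)(1023)/(1.8551e-07) = 92.07 Ω
V = IR = 12.3 × 92.07 = 1130 V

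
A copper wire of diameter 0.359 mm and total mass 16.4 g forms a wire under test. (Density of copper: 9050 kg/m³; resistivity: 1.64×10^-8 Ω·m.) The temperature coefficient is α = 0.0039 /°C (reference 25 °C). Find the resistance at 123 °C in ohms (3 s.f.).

A = π(d/2)² = π(1.7950e-04 m)² = 1.0122e-07 m²
L = m/(density·A) = 0.0164/(9050×1.0122e-07) = 17.9 m
R = ρL/A = (1.64×10^-8)(17.9)/(1.0122e-07) = 2.901 Ω
R(123 °C) = 2.901 × (1 + 0.0039×98) = 4.01 Ω

4.01 Ω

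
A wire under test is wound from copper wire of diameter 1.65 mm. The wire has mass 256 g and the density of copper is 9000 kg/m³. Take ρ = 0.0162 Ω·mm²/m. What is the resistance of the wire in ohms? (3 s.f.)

ρ = 0.0162 Ω·mm²/m = 1.62×10^-8 Ω·m
A = π(d/2)² = π(8.2500e-04 m)² = 2.1382e-06 m²
L = m/(density·A) = 0.256/(9000×2.1382e-06) = 13.3 m
R = ρL/A = (1.62×10^-8)(13.3)/(2.1382e-06) = 0.101 Ω

0.101 Ω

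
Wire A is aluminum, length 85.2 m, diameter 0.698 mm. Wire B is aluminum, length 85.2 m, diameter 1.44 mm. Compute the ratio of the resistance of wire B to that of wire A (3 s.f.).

R ∝ ρL/d², so R_B/R_A = (d_A/d_B)²
= (0.698/1.44)² = 0.235

0.235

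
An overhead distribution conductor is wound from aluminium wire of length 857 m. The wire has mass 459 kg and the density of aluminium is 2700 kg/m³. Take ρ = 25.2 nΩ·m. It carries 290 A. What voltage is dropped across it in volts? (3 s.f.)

ρ = 25.2 nΩ·m = 2.52×10^-8 Ω·m
A = m/(density·L) = 459/(2700×857) = 1.9837e-04 m²
R = ρL/A = (2.52×10^-8)(857)/(1.9837e-04) = 0.1089 Ω
V = IR = 290 × 0.1089 = 31.6 V

31.6 V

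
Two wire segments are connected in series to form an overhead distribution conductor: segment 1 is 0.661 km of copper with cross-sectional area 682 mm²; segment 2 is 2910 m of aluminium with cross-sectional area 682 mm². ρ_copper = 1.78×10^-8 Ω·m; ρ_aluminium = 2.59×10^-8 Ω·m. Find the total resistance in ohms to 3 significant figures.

0.128 Ω

Segment 1: A = 682 mm² = 6.820e-04 m²
R₁ = ρL/A = (1.78×10^-8)(661)/(6.820e-04) = 0.01725 Ω
R₂ = (2.59×10^-8)(2910)/(6.820e-04) = 0.1105 Ω
R = R₁ + R₂ = 0.128 Ω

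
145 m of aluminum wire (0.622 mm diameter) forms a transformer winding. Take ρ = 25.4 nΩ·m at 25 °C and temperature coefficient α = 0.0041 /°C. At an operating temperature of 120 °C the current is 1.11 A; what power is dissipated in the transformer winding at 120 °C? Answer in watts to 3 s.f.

ρ = 25.4 nΩ·m = 2.54×10^-8 Ω·m
A = π(d/2)² = π(3.1100e-04 m)² = 3.039e-07 m²
R₍25₎ = ρL/A = (2.54×10^-8)(145)/(3.039e-07) = 12.12 Ω
R₍120₎ = R₍25₎(1 + αΔT) = 12.12 × (1 + 0.0041×95) = 16.84 Ω
P = I²R = (1.11)² × 16.84 = 20.8 W

20.8 W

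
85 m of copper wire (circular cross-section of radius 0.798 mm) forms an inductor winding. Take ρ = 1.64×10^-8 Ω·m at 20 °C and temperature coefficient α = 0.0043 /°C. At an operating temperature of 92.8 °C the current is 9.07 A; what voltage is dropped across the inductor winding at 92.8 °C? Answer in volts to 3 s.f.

8.30 V

A = πr² = π(7.9800e-04 m)² = 2.001e-06 m²
R₍20₎ = ρL/A = (1.64×10^-8)(85)/(2.001e-06) = 0.6968 Ω
R₍92.8₎ = R₍20₎(1 + αΔT) = 0.6968 × (1 + 0.0043×72.8) = 0.9149 Ω
V = IR = 9.07 × 0.9149 = 8.30 V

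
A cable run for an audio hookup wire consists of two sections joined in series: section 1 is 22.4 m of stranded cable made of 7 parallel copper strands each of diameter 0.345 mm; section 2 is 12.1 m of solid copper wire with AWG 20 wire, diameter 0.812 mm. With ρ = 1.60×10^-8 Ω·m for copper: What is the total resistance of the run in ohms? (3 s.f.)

0.922 Ω

Section 1: A_strand = π(1.7250e-04)² = 9.348e-08 m²; R₁ = ρL/(N·A_s) = (1.60×10^-8)(22.4)/(7×9.348e-08) = 0.5477 Ω
Section 2: A = π(0.812/2 mm)² = π(4.0600e-04 m)² = 5.178e-07 m²
R₂ = (1.60×10^-8)(12.1)/(5.178e-07) = 0.3739 Ω
R = R₁ + R₂ = 0.922 Ω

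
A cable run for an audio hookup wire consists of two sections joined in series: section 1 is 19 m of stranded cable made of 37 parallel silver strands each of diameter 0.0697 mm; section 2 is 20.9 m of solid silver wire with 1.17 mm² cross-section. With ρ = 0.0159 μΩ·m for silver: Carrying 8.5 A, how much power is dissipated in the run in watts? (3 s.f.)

175 W

ρ = 0.0159 μΩ·m = 1.59×10^-8 Ω·m
Section 1: A_strand = π(3.4850e-05)² = 3.816e-09 m²; R₁ = ρL/(N·A_s) = (1.59×10^-8)(19)/(37×3.816e-09) = 2.14 Ω
Section 2: A = 1.17 mm² = 1.170e-06 m²
R₂ = (1.59×10^-8)(20.9)/(1.170e-06) = 0.284 Ω
R = R₁ + R₂ = 2.424 Ω
P = I²R = (8.5)² × 2.424 = 175 W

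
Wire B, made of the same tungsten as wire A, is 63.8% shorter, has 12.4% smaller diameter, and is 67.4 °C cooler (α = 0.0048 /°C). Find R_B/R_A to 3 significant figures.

R ∝ ρL/d² with ρ ∝ (1+αΔT), so R_B/R_A = (1 − 63.8/100) × (1 − 12.4/100)⁻² × (1 − 0.0048×67.4)
= 0.362 × 1.303 × 0.6765 = 0.319

0.319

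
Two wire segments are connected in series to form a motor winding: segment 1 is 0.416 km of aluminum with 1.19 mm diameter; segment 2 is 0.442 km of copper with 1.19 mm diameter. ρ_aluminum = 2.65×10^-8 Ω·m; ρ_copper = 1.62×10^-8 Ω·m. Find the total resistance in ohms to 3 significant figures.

Segment 1: A = π(d/2)² = π(5.9500e-04 m)² = 1.112e-06 m²
R₁ = ρL/A = (2.65×10^-8)(416)/(1.112e-06) = 9.912 Ω
R₂ = (1.62×10^-8)(442)/(1.112e-06) = 6.438 Ω
R = R₁ + R₂ = 16.3 Ω

16.3 Ω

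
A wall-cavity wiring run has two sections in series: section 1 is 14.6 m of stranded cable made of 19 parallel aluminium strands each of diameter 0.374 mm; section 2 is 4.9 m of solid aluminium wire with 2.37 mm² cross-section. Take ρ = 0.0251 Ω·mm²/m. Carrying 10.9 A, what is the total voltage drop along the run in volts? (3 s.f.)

ρ = 0.0251 Ω·mm²/m = 2.51×10^-8 Ω·m
Section 1: A_strand = π(1.8700e-04)² = 1.099e-07 m²; R₁ = ρL/(N·A_s) = (2.51×10^-8)(14.6)/(19×1.099e-07) = 0.1756 Ω
Section 2: A = 2.37 mm² = 2.370e-06 m²
R₂ = (2.51×10^-8)(4.9)/(2.370e-06) = 0.05189 Ω
R = R₁ + R₂ = 0.2275 Ω
V = IR = 10.9 × 0.2275 = 2.48 V

2.48 V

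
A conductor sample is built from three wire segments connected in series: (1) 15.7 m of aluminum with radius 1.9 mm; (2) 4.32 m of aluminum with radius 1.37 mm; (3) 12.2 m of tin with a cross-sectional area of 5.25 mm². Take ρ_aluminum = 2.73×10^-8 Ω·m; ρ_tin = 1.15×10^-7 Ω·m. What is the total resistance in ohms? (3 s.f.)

0.325 Ω

Seg 1: A = πr² = π(1.9000e-03 m)² = 1.134e-05 m²
R_1 = (2.73×10^-8)(15.7)/(1.134e-05) = 0.03779 Ω
Seg 2: A = πr² = π(1.3700e-03 m)² = 5.896e-06 m²
R_2 = (2.73×10^-8)(4.32)/(5.896e-06) = 0.02 Ω
Seg 3: A = 5.25 mm² = 5.250e-06 m²
R_3 = (1.15×10^-7)(12.2)/(5.250e-06) = 0.2672 Ω
R_total = R_1 + R_2 + R_3 = 0.325 Ω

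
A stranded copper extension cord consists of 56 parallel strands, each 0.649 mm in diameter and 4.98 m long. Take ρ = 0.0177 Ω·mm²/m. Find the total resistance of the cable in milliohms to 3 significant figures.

ρ = 0.0177 Ω·mm²/m = 1.77×10^-8 Ω·m
A_strand = π(3.2450e-04 m)² = 3.308e-07 m²
R_strand = ρL/A = (1.77×10^-8)(4.98)/(3.308e-07) = 0.2665 Ω
R_total = R_strand/N = 0.2665/56 = 4.76 mΩ

4.76 mΩ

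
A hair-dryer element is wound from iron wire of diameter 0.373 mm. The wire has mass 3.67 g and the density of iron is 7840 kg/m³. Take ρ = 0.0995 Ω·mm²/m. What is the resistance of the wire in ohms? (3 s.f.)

ρ = 0.0995 Ω·mm²/m = 9.95×10^-8 Ω·m
A = π(d/2)² = π(1.8650e-04 m)² = 1.0927e-07 m²
L = m/(density·A) = 0.00367/(7840×1.0927e-07) = 4.284 m
R = ρL/A = (9.95×10^-8)(4.284)/(1.0927e-07) = 3.90 Ω

3.90 Ω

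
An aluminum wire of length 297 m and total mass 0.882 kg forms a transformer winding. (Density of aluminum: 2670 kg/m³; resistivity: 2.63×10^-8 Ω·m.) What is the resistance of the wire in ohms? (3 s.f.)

A = m/(density·L) = 0.882/(2670×297) = 1.1122e-06 m²
R = ρL/A = (2.63×10^-8)(297)/(1.1122e-06) = 7.02 Ω

7.02 Ω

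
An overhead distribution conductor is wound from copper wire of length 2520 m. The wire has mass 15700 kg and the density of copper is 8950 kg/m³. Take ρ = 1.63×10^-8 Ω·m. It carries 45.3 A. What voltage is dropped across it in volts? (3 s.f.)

A = m/(density·L) = 15700/(8950×2520) = 6.9611e-04 m²
R = ρL/A = (1.63×10^-8)(2520)/(6.9611e-04) = 0.05901 Ω
V = IR = 45.3 × 0.05901 = 2.67 V

2.67 V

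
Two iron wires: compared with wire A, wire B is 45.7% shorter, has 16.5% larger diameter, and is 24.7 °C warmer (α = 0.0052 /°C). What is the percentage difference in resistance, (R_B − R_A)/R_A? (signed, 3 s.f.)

R ∝ ρL/d² with ρ ∝ (1+αΔT), so R_B/R_A = (1 − 45.7/100) × (1 + 16.5/100)⁻² × (1 + 0.0052×24.7)
= 0.543 × 0.7368 × 1.128 = 0.4515
(R_B − R_A)/R_A = 0.4515 − 1 = -54.9%

-54.9%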